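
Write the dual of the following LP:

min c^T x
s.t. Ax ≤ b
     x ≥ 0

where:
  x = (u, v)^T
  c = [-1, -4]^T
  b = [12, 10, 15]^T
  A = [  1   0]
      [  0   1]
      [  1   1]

Primal min cᵀx s.t. Ax ≤ b, x ≥ 0  →  Dual max −bᵀy s.t. Aᵀy ≥ −c, y ≥ 0.

Maximize: z = -12y1 - 10y2 - 15y3

Subject to:
  y1 + y3 ≥ 1
  y2 + y3 ≥ 4
  y1, y2, y3 ≥ 0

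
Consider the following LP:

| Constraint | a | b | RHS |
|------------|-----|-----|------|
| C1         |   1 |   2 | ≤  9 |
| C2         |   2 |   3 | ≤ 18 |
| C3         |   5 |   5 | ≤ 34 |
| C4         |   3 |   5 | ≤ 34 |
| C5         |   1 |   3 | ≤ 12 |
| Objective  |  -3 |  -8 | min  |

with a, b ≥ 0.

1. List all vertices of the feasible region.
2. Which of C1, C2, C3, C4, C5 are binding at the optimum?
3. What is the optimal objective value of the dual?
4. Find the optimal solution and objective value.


1. (0, 0), (6.8, 0), (4.6, 2.2), (3, 3), (0, 4)
2. C1, C5
3. -33
4. a = 3, b = 3, z = -33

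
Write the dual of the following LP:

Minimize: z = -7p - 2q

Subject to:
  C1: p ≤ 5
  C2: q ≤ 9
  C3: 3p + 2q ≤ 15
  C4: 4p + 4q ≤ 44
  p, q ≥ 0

Primal min cᵀx s.t. Ax ≤ b, x ≥ 0  →  Dual max −bᵀy s.t. Aᵀy ≥ −c, y ≥ 0.

Maximize: z = -5y1 - 9y2 - 15y3 - 44y4

Subject to:
  y1 + 3y3 + 4y4 ≥ 7
  y2 + 2y3 + 4y4 ≥ 2
  y1, y2, y3, y4 ≥ 0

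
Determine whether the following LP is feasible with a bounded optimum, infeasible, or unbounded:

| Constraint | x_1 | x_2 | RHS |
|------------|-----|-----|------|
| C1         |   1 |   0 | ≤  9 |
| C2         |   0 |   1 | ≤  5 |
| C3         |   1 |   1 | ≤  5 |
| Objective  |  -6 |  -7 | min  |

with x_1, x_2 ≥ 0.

Feasible with a bounded optimal solution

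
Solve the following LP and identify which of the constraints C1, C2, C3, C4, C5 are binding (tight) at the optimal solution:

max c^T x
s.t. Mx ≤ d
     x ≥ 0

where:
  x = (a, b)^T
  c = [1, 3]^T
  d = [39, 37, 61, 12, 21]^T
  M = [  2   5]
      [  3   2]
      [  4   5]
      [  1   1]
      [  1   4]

At a = 9, b = 3, compute slack b - a·x for each constraint:
  C1: 39 − 33 = 6  (slack)
  C2: 37 − 33 = 4  (slack)
  C3: 61 − 51 = 10  (slack)
  C4: 12 − 12 = 0  (binding)
  C5: 21 − 21 = 0  (binding)

Optimal: a = 9, b = 3
Binding: C4, C5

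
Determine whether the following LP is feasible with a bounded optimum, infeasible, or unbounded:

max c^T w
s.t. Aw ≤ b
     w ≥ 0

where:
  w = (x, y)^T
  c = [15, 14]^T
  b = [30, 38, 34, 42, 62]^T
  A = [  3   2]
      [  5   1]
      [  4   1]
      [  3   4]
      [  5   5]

Feasible with a bounded optimal solution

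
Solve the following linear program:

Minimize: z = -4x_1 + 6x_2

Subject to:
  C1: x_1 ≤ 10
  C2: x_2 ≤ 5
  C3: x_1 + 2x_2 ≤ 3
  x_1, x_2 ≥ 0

Evaluate the objective at each vertex of the feasible region:
  z(0, 0) = 0
  z(3, 0) = -12  ←
  z(0, 1.5) = 9
The minimum is at x_1 = 3, x_2 = 0.

x_1 = 3, x_2 = 0, z = -12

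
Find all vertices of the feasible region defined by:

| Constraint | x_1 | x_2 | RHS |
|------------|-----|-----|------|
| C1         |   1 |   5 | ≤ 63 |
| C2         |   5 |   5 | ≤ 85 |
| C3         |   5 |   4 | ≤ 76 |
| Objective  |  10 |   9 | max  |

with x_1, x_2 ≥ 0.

(0, 0), (15.2, 0), (8, 9), (5.5, 11.5), (0, 12.6)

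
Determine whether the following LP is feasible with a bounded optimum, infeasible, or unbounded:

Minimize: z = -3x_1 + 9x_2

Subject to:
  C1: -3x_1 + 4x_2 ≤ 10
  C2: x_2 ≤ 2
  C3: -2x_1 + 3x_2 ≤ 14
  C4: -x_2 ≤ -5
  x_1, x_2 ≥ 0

Infeasible (no feasible solution exists)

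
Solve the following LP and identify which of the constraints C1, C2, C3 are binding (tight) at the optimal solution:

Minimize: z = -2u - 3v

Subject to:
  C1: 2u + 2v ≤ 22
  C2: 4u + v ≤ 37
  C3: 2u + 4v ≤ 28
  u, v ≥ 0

At u = 8, v = 3, compute slack b - a·x for each constraint:
  C1: 22 − 22 = 0  (binding)
  C2: 37 − 35 = 2  (slack)
  C3: 28 − 28 = 0  (binding)

Optimal: u = 8, v = 3
Binding: C1, C3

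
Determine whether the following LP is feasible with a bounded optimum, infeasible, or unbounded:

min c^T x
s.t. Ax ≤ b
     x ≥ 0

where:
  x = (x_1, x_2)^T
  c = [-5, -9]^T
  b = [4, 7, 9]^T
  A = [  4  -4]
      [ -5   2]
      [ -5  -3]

Unbounded (objective can decrease without bound)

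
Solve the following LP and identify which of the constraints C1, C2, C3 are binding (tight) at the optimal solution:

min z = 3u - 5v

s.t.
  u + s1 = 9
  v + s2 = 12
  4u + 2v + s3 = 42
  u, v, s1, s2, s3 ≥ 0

At u = 0, v = 12, compute slack b - a·x for each constraint:
  C1: 9 − 0 = 9  (slack)
  C2: 12 − 12 = 0  (binding)
  C3: 42 − 24 = 18  (slack)

Optimal: u = 0, v = 12
Binding: C2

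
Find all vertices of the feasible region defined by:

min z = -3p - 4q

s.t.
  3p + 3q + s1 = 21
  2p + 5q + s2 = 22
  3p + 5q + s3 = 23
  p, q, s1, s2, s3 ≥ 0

(0, 0), (7, 0), (6, 1), (1, 4), (0, 4.4)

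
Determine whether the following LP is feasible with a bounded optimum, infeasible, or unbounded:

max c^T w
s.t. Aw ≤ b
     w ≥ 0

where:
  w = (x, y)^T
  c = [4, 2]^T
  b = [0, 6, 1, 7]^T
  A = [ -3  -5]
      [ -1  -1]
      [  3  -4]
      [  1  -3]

Unbounded (objective can increase without bound)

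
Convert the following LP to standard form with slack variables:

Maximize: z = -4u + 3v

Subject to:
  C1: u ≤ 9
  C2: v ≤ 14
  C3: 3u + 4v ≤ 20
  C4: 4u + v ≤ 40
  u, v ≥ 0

max z = -4u + 3v

s.t.
  u + s1 = 9
  v + s2 = 14
  3u + 4v + s3 = 20
  4u + v + s4 = 40
  u, v, s1, s2, s3, s4 ≥ 0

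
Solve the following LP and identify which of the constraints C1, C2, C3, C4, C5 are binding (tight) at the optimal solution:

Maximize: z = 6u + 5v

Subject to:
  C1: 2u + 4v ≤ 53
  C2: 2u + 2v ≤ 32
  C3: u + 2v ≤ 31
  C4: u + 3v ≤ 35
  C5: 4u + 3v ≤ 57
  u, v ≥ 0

At u = 9, v = 7, compute slack b - a·x for each constraint:
  C1: 53 − 46 = 7  (slack)
  C2: 32 − 32 = 0  (binding)
  C3: 31 − 23 = 8  (slack)
  C4: 35 − 30 = 5  (slack)
  C5: 57 − 57 = 0  (binding)

Optimal: u = 9, v = 7
Binding: C2, C5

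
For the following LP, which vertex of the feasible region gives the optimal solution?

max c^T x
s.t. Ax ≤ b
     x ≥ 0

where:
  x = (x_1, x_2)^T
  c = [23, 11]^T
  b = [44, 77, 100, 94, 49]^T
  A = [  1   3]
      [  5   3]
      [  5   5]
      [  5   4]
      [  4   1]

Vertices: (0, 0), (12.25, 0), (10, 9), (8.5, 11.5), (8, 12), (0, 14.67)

Evaluate the objective at each vertex of the feasible region:
  z(0, 0) = 0
  z(12.25, 0) = 281.8
  z(10, 9) = 329  ←
  z(8.5, 11.5) = 322
  z(8, 12) = 316
  z(0, 14.67) = 161.3
The maximum is at x_1 = 10, x_2 = 9.

(10, 9)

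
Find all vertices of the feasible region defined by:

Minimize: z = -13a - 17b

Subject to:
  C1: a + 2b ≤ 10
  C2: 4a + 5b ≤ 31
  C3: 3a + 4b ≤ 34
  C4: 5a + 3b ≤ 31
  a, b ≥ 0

(0, 0), (6.2, 0), (4.769, 2.385), (4, 3), (0, 5)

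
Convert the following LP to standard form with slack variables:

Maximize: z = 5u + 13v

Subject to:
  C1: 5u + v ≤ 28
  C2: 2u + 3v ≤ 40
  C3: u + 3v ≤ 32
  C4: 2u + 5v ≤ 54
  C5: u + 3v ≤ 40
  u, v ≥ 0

max z = 5u + 13v

s.t.
  5u + v + s1 = 28
  2u + 3v + s2 = 40
  u + 3v + s3 = 32
  2u + 5v + s4 = 54
  u + 3v + s5 = 40
  u, v, s1, s2, s3, s4, s5 ≥ 0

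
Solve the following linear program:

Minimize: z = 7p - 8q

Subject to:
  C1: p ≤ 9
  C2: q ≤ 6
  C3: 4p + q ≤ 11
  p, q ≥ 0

Evaluate the objective at each vertex of the feasible region:
  z(0, 0) = 0
  z(2.75, 0) = 19.25
  z(1.25, 6) = -39.25
  z(0, 6) = -48  ←
The minimum is at p = 0, q = 6.

p = 0, q = 6, z = -48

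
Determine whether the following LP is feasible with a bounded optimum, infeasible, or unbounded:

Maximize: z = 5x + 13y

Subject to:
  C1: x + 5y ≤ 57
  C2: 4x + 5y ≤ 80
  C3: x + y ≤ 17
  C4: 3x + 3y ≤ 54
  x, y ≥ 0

Feasible with a bounded optimal solution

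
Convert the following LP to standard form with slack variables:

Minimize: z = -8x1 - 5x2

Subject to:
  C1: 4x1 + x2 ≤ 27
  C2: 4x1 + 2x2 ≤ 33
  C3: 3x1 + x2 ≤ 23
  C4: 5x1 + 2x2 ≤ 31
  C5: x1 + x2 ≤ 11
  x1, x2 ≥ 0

min z = -8x1 - 5x2

s.t.
  4x1 + x2 + s1 = 27
  4x1 + 2x2 + s2 = 33
  3x1 + x2 + s3 = 23
  5x1 + 2x2 + s4 = 31
  x1 + x2 + s5 = 11
  x1, x2, s1, s2, s3, s4, s5 ≥ 0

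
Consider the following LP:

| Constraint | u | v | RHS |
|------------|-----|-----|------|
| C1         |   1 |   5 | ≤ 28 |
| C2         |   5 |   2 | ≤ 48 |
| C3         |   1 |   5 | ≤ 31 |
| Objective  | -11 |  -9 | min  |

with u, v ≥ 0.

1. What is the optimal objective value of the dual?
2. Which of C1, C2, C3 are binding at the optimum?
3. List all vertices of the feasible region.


1. -124
2. C1, C2
3. (0, 0), (9.6, 0), (8, 4), (0, 5.6)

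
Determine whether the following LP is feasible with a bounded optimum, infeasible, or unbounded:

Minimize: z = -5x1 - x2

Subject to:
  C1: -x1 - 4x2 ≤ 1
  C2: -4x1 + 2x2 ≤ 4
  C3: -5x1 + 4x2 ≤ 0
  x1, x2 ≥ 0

Unbounded (objective can decrease without bound)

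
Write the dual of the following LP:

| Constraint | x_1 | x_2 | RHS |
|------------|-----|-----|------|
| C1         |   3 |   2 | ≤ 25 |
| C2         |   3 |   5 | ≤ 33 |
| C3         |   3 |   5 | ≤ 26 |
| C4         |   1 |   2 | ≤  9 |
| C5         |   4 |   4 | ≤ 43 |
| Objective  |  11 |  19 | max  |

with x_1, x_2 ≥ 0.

Primal max cᵀx s.t. Ax ≤ b, x ≥ 0  →  Dual min bᵀy s.t. Aᵀy ≥ c, y ≥ 0.

Minimize: z = 25y1 + 33y2 + 26y3 + 9y4 + 43y5

Subject to:
  3y1 + 3y2 + 3y3 + y4 + 4y5 ≥ 11
  2y1 + 5y2 + 5y3 + 2y4 + 4y5 ≥ 19
  y1, y2, y3, y4, y5 ≥ 0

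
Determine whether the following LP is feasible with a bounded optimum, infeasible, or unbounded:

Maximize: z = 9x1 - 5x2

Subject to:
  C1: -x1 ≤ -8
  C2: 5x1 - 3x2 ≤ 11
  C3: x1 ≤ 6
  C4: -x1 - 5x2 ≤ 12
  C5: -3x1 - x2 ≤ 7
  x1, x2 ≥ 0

Infeasible (no feasible solution exists)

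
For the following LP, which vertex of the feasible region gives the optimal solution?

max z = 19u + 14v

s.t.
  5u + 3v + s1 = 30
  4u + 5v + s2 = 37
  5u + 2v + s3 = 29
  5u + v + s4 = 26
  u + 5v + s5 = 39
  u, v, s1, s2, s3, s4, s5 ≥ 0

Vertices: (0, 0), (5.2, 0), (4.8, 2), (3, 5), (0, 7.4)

Evaluate the objective at each vertex of the feasible region:
  z(0, 0) = 0
  z(5.2, 0) = 98.8
  z(4.8, 2) = 119.2
  z(3, 5) = 127  ←
  z(0, 7.4) = 103.6
The maximum is at u = 3, v = 5.

(3, 5)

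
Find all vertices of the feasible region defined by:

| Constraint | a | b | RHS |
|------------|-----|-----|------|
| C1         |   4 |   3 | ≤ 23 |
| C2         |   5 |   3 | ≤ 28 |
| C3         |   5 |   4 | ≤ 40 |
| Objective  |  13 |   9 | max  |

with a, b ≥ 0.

(0, 0), (5.6, 0), (5, 1), (0, 7.667)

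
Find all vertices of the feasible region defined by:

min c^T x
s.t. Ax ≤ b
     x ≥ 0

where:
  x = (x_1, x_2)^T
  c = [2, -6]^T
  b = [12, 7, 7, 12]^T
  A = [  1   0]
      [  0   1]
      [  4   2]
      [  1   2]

(0, 0), (1.75, 0), (0, 3.5)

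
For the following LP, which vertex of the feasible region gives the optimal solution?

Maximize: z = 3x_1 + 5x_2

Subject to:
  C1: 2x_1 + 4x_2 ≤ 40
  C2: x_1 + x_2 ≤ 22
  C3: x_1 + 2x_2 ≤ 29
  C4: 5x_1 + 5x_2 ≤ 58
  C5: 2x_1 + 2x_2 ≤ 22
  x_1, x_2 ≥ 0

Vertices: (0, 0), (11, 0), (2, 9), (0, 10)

Evaluate the objective at each vertex of the feasible region:
  z(0, 0) = 0
  z(11, 0) = 33
  z(2, 9) = 51  ←
  z(0, 10) = 50
The maximum is at x_1 = 2, x_2 = 9.

(2, 9)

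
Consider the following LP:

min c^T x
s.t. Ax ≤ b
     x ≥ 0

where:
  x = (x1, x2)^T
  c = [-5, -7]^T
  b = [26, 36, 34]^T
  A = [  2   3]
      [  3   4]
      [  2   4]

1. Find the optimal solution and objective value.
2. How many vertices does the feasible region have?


1. x1 = 4, x2 = 6, z = -62
2. 5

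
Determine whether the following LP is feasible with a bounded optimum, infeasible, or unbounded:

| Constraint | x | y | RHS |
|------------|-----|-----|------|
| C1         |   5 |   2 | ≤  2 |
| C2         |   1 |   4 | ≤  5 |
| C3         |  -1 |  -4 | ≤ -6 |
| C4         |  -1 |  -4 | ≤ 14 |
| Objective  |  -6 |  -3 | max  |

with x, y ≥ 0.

Infeasible (no feasible solution exists)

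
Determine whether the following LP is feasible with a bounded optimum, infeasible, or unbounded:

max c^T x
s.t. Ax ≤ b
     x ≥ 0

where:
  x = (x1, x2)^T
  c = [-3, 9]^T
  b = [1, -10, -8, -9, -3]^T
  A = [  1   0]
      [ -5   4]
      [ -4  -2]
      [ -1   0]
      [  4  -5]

Infeasible (no feasible solution exists)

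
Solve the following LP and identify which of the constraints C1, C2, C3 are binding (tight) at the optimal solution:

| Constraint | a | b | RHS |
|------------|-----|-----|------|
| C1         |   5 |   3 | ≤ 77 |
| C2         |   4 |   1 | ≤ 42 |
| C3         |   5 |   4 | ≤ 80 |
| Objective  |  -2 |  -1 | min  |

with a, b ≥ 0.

At a = 8, b = 10, compute slack b - a·x for each constraint:
  C1: 77 − 70 = 7  (slack)
  C2: 42 − 42 = 0  (binding)
  C3: 80 − 80 = 0  (binding)

Optimal: a = 8, b = 10
Binding: C2, C3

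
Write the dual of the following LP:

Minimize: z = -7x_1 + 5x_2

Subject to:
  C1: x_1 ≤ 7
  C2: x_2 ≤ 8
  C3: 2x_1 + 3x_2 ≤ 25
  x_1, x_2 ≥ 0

Primal min cᵀx s.t. Ax ≤ b, x ≥ 0  →  Dual max −bᵀy s.t. Aᵀy ≥ −c, y ≥ 0.

Maximize: z = -7y1 - 8y2 - 25y3

Subject to:
  y1 + 2y3 ≥ 7
  y2 + 3y3 ≥ -5
  y1, y2, y3 ≥ 0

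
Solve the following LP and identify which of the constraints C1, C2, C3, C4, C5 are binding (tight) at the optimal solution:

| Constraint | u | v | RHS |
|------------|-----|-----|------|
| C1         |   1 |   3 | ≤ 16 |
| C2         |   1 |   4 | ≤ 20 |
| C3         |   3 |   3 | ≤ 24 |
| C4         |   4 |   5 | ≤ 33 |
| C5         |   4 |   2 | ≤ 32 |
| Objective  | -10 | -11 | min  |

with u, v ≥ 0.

At u = 7, v = 1, compute slack b - a·x for each constraint:
  C1: 16 − 10 = 6  (slack)
  C2: 20 − 11 = 9  (slack)
  C3: 24 − 24 = 0  (binding)
  C4: 33 − 33 = 0  (binding)
  C5: 32 − 30 = 2  (slack)

Optimal: u = 7, v = 1
Binding: C3, C4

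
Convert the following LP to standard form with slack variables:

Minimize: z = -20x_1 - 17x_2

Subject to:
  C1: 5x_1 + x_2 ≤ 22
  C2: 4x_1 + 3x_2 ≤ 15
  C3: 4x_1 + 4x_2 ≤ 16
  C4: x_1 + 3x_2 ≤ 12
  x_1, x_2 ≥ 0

min z = -20x_1 - 17x_2

s.t.
  5x_1 + x_2 + s1 = 22
  4x_1 + 3x_2 + s2 = 15
  4x_1 + 4x_2 + s3 = 16
  x_1 + 3x_2 + s4 = 12
  x_1, x_2, s1, s2, s3, s4 ≥ 0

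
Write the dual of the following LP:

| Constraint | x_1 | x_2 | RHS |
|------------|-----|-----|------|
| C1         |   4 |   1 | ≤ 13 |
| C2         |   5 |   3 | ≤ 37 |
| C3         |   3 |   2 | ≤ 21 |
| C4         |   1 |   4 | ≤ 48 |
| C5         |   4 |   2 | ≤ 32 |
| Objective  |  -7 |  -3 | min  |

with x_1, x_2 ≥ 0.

Primal min cᵀx s.t. Ax ≤ b, x ≥ 0  →  Dual max −bᵀy s.t. Aᵀy ≥ −c, y ≥ 0.

Maximize: z = -13y1 - 37y2 - 21y3 - 48y4 - 32y5

Subject to:
  4y1 + 5y2 + 3y3 + y4 + 4y5 ≥ 7
  y1 + 3y2 + 2y3 + 4y4 + 2y5 ≥ 3
  y1, y2, y3, y4, y5 ≥ 0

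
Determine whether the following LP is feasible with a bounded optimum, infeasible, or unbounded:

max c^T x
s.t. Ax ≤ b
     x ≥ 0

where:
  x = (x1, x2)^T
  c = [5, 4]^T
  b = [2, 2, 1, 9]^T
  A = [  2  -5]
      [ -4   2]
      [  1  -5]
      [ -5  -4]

Unbounded (objective can increase without bound)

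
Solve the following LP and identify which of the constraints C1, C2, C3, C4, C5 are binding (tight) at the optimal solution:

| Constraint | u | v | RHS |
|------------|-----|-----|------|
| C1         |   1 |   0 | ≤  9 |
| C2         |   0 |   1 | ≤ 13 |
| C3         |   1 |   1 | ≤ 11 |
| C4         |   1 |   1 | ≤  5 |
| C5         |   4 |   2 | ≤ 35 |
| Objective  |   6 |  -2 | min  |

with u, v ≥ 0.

At u = 0, v = 5, compute slack b - a·x for each constraint:
  C1: 9 − 0 = 9  (slack)
  C2: 13 − 5 = 8  (slack)
  C3: 11 − 5 = 6  (slack)
  C4: 5 − 5 = 0  (binding)
  C5: 35 − 10 = 25  (slack)

Optimal: u = 0, v = 5
Binding: C4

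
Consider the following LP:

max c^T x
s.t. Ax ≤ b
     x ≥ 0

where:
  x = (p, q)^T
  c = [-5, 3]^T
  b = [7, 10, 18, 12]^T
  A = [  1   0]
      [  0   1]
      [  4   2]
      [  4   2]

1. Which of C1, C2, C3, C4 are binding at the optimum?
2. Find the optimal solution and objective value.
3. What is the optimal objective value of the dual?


1. C4
2. p = 0, q = 6, z = 18
3. 18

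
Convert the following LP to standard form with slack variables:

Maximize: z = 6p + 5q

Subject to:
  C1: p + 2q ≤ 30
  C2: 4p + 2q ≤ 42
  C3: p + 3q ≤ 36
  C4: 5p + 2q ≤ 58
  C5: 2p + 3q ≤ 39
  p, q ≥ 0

max z = 6p + 5q

s.t.
  p + 2q + s1 = 30
  4p + 2q + s2 = 42
  p + 3q + s3 = 36
  5p + 2q + s4 = 58
  2p + 3q + s5 = 39
  p, q, s1, s2, s3, s4, s5 ≥ 0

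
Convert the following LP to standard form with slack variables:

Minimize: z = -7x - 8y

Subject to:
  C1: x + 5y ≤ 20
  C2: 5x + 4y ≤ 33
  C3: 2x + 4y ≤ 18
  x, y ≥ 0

min z = -7x - 8y

s.t.
  x + 5y + s1 = 20
  5x + 4y + s2 = 33
  2x + 4y + s3 = 18
  x, y, s1, s2, s3 ≥ 0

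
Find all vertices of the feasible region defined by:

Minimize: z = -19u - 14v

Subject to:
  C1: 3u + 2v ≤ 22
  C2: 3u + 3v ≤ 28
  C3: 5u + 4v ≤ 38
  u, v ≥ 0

(0, 0), (7.333, 0), (6, 2), (0.6667, 8.667), (0, 9.333)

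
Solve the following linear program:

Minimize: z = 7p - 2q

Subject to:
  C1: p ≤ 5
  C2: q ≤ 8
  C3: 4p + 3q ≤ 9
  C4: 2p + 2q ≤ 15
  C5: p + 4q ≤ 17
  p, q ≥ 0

Evaluate the objective at each vertex of the feasible region:
  z(0, 0) = 0
  z(2.25, 0) = 15.75
  z(0, 3) = -6  ←
The minimum is at p = 0, q = 3.

p = 0, q = 3, z = -6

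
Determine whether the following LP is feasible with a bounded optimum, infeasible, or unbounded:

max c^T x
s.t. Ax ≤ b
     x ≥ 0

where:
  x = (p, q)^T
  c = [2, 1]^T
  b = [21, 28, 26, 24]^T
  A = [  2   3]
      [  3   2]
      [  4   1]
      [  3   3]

Feasible with a bounded optimal solution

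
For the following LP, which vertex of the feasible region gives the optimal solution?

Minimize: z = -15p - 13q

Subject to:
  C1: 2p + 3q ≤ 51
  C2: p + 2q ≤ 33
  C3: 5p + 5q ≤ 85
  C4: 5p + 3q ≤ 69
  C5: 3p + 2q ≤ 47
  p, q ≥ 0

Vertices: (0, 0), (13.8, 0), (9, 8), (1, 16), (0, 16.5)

Evaluate the objective at each vertex of the feasible region:
  z(0, 0) = 0
  z(13.8, 0) = -207
  z(9, 8) = -239  ←
  z(1, 16) = -223
  z(0, 16.5) = -214.5
The minimum is at p = 9, q = 8.

(9, 8)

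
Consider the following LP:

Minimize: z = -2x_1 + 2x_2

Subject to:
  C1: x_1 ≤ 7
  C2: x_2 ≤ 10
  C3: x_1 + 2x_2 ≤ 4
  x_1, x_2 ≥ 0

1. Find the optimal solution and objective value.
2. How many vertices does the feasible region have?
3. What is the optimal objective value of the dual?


1. x_1 = 4, x_2 = 0, z = -8
2. 3
3. -8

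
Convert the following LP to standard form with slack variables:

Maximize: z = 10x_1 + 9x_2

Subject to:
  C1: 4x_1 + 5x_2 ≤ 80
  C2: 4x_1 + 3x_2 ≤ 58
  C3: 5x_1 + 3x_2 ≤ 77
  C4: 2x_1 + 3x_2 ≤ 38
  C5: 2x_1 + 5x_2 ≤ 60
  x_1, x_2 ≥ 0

max z = 10x_1 + 9x_2

s.t.
  4x_1 + 5x_2 + s1 = 80
  4x_1 + 3x_2 + s2 = 58
  5x_1 + 3x_2 + s3 = 77
  2x_1 + 3x_2 + s4 = 38
  2x_1 + 5x_2 + s5 = 60
  x_1, x_2, s1, s2, s3, s4, s5 ≥ 0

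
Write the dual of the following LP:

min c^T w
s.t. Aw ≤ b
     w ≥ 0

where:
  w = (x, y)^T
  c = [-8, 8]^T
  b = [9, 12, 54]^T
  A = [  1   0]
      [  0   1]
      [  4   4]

Primal min cᵀx s.t. Ax ≤ b, x ≥ 0  →  Dual max −bᵀy s.t. Aᵀy ≥ −c, y ≥ 0.

Maximize: z = -9y1 - 12y2 - 54y3

Subject to:
  y1 + 4y3 ≥ 8
  y2 + 4y3 ≥ -8
  y1, y2, y3 ≥ 0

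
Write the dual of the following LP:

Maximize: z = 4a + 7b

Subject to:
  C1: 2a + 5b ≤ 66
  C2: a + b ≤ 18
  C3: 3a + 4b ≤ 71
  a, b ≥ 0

Primal max cᵀx s.t. Ax ≤ b, x ≥ 0  →  Dual min bᵀy s.t. Aᵀy ≥ c, y ≥ 0.

Minimize: z = 66y1 + 18y2 + 71y3

Subject to:
  2y1 + y2 + 3y3 ≥ 4
  5y1 + y2 + 4y3 ≥ 7
  y1, y2, y3 ≥ 0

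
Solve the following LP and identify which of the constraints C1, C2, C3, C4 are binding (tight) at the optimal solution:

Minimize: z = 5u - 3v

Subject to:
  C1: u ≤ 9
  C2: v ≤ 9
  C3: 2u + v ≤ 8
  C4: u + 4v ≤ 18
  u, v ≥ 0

At u = 0, v = 4.5, compute slack b - a·x for each constraint:
  C1: 9 − 0 = 9  (slack)
  C2: 9 − 4.5 = 4.5  (slack)
  C3: 8 − 4.5 = 3.5  (slack)
  C4: 18 − 18 = 0  (binding)

Optimal: u = 0, v = 4.5
Binding: C4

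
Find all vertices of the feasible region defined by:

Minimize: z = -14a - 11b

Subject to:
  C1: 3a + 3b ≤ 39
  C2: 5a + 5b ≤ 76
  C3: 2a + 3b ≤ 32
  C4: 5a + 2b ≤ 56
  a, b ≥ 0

(0, 0), (11.2, 0), (10, 3), (7, 6), (0, 10.67)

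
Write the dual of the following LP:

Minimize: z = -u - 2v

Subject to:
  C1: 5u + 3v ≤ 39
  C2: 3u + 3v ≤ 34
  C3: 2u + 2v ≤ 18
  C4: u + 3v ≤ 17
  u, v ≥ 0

Primal min cᵀx s.t. Ax ≤ b, x ≥ 0  →  Dual max −bᵀy s.t. Aᵀy ≥ −c, y ≥ 0.

Maximize: z = -39y1 - 34y2 - 18y3 - 17y4

Subject to:
  5y1 + 3y2 + 2y3 + y4 ≥ 1
  3y1 + 3y2 + 2y3 + 3y4 ≥ 2
  y1, y2, y3, y4 ≥ 0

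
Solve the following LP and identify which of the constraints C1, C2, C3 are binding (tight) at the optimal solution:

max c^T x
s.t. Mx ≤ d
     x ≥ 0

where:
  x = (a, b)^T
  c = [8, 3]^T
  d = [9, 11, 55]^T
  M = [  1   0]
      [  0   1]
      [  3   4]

At a = 9, b = 7, compute slack b - a·x for each constraint:
  C1: 9 − 9 = 0  (binding)
  C2: 11 − 7 = 4  (slack)
  C3: 55 − 55 = 0  (binding)

Optimal: a = 9, b = 7
Binding: C1, C3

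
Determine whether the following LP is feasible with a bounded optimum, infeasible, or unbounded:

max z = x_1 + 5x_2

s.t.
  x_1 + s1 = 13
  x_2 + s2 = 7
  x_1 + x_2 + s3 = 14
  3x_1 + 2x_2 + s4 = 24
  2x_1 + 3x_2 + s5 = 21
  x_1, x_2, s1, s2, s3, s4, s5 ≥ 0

Feasible with a bounded optimal solution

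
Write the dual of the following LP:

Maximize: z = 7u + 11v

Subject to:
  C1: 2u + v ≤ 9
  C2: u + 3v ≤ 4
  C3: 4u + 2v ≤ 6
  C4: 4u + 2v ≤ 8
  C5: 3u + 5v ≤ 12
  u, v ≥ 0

Primal max cᵀx s.t. Ax ≤ b, x ≥ 0  →  Dual min bᵀy s.t. Aᵀy ≥ c, y ≥ 0.

Minimize: z = 9y1 + 4y2 + 6y3 + 8y4 + 12y5

Subject to:
  2y1 + y2 + 4y3 + 4y4 + 3y5 ≥ 7
  y1 + 3y2 + 2y3 + 2y4 + 5y5 ≥ 11
  y1, y2, y3, y4, y5 ≥ 0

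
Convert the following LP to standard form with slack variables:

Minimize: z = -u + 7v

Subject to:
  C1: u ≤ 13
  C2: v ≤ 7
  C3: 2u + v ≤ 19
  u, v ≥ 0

min z = -u + 7v

s.t.
  u + s1 = 13
  v + s2 = 7
  2u + v + s3 = 19
  u, v, s1, s2, s3 ≥ 0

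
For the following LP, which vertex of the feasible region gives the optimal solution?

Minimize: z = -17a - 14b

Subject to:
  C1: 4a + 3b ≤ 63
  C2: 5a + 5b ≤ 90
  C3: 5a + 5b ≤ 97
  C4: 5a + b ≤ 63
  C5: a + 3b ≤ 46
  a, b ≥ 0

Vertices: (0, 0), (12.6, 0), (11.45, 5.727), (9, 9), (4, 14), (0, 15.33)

Evaluate the objective at each vertex of the feasible region:
  z(0, 0) = 0
  z(12.6, 0) = -214.2
  z(11.45, 5.727) = -274.9
  z(9, 9) = -279  ←
  z(4, 14) = -264
  z(0, 15.33) = -214.7
The minimum is at a = 9, b = 9.

(9, 9)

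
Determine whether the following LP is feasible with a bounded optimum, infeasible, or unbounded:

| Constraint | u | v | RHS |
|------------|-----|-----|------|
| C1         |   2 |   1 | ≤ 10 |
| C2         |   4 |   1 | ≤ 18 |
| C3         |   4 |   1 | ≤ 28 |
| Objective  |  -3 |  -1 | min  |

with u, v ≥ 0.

Feasible with a bounded optimal solution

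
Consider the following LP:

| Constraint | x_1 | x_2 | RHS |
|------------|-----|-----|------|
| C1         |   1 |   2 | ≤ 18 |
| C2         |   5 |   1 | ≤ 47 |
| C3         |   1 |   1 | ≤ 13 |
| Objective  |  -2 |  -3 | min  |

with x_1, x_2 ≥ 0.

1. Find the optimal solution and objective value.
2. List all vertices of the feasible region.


1. x_1 = 8, x_2 = 5, z = -31
2. (0, 0), (9.4, 0), (8.5, 4.5), (8, 5), (0, 9)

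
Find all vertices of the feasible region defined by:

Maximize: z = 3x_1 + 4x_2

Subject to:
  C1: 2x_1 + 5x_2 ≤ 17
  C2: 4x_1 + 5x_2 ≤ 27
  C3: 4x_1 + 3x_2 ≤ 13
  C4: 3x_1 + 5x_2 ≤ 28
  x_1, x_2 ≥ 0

(0, 0), (3.25, 0), (1, 3), (0, 3.4)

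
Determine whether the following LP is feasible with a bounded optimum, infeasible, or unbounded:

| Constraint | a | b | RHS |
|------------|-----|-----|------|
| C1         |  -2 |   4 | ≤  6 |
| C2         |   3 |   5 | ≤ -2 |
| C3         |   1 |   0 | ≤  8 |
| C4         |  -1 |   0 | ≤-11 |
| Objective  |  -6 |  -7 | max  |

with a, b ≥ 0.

Infeasible (no feasible solution exists)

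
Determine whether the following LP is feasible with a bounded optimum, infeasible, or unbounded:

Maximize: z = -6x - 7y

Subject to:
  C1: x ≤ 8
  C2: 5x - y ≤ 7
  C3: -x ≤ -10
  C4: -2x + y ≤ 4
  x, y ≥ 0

Infeasible (no feasible solution exists)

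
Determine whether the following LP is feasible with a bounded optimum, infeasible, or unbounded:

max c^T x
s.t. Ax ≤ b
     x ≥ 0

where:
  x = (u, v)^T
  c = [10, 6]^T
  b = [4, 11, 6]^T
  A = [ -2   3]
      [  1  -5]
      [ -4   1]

Unbounded (objective can increase without bound)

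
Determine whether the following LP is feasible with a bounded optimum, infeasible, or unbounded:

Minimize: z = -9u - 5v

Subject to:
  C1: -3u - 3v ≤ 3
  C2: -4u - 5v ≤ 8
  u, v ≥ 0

Unbounded (objective can decrease without bound)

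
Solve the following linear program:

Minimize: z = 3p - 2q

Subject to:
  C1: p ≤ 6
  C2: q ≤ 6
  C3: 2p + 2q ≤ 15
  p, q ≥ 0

Evaluate the objective at each vertex of the feasible region:
  z(0, 0) = 0
  z(6, 0) = 18
  z(6, 1.5) = 15
  z(1.5, 6) = -7.5
  z(0, 6) = -12  ←
The minimum is at p = 0, q = 6.

p = 0, q = 6, z = -12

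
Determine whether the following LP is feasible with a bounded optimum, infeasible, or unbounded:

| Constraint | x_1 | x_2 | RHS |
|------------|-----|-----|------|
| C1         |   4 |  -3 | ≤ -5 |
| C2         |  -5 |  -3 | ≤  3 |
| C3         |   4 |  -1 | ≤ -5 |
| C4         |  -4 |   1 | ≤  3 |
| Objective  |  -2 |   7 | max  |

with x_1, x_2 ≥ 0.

Infeasible (no feasible solution exists)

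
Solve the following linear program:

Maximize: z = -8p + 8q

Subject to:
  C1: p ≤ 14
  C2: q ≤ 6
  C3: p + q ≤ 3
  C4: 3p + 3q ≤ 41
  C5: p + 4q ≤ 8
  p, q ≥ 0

Evaluate the objective at each vertex of the feasible region:
  z(0, 0) = 0
  z(3, 0) = -24
  z(1.333, 1.667) = 2.667
  z(0, 2) = 16  ←
The maximum is at p = 0, q = 2.

p = 0, q = 2, z = 16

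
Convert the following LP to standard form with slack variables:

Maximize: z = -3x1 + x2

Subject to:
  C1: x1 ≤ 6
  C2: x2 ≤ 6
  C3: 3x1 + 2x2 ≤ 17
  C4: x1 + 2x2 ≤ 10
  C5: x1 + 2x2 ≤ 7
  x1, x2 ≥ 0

max z = -3x1 + x2

s.t.
  x1 + s1 = 6
  x2 + s2 = 6
  3x1 + 2x2 + s3 = 17
  x1 + 2x2 + s4 = 10
  x1 + 2x2 + s5 = 7
  x1, x2, s1, s2, s3, s4, s5 ≥ 0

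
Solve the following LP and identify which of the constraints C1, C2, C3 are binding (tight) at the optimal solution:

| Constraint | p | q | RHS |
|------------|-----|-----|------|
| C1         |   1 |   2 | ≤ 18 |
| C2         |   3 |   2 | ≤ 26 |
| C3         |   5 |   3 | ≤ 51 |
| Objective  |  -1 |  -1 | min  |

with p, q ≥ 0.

At p = 4, q = 7, compute slack b - a·x for each constraint:
  C1: 18 − 18 = 0  (binding)
  C2: 26 − 26 = 0  (binding)
  C3: 51 − 41 = 10  (slack)

Optimal: p = 4, q = 7
Binding: C1, C2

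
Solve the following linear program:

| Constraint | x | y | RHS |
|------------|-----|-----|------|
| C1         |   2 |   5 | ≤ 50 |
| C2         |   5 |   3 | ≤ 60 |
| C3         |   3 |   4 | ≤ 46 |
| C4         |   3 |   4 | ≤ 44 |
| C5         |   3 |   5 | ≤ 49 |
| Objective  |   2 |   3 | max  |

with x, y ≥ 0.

Evaluate the objective at each vertex of the feasible region:
  z(0, 0) = 0
  z(12, 0) = 24
  z(9.818, 3.636) = 30.55
  z(8, 5) = 31  ←
  z(0, 9.8) = 29.4
The maximum is at x = 8, y = 5.

x = 8, y = 5, z = 31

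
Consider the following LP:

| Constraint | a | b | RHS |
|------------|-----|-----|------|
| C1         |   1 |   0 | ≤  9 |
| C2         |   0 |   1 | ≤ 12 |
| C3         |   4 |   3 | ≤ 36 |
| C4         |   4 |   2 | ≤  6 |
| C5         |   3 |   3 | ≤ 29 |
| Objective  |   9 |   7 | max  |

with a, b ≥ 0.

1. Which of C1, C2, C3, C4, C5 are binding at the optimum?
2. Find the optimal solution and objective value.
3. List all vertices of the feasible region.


1. C4
2. a = 0, b = 3, z = 21
3. (0, 0), (1.5, 0), (0, 3)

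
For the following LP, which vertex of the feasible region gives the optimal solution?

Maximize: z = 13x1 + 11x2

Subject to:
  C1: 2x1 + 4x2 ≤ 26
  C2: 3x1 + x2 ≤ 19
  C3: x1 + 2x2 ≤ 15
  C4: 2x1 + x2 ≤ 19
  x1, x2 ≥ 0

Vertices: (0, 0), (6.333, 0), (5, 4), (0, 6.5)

Evaluate the objective at each vertex of the feasible region:
  z(0, 0) = 0
  z(6.333, 0) = 82.33
  z(5, 4) = 109  ←
  z(0, 6.5) = 71.5
The maximum is at x1 = 5, x2 = 4.

(5, 4)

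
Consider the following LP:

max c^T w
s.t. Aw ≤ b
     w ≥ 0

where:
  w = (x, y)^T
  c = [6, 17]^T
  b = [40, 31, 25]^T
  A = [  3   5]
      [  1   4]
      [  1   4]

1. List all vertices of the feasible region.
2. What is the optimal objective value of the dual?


1. (0, 0), (13.33, 0), (5, 5), (0, 6.25)
2. 115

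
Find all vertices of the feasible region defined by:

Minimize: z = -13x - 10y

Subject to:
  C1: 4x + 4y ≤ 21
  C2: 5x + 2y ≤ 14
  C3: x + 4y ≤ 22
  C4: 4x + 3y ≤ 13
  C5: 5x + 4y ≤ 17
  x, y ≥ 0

(0, 0), (2.8, 0), (2.286, 1.286), (1, 3), (0, 4.25)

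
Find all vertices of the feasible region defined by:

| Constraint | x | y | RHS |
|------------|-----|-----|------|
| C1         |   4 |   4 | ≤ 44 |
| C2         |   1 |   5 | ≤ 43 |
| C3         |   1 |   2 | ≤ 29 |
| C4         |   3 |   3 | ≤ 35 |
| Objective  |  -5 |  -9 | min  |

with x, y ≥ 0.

(0, 0), (11, 0), (3, 8), (0, 8.6)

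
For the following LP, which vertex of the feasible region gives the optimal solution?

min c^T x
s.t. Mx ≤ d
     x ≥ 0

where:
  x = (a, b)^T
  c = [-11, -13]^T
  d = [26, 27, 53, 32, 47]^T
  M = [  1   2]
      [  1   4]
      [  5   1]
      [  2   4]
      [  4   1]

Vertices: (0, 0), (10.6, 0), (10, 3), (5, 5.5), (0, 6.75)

Evaluate the objective at each vertex of the feasible region:
  z(0, 0) = 0
  z(10.6, 0) = -116.6
  z(10, 3) = -149  ←
  z(5, 5.5) = -126.5
  z(0, 6.75) = -87.75
The minimum is at a = 10, b = 3.

(10, 3)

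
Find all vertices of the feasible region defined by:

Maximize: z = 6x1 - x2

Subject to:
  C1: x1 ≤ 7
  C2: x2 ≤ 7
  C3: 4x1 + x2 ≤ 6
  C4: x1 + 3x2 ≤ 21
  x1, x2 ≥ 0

(0, 0), (1.5, 0), (0, 6)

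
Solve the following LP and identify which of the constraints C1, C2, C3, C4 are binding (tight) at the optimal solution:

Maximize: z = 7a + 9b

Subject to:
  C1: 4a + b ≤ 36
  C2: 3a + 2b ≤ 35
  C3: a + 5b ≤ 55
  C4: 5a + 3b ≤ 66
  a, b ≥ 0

At a = 5, b = 10, compute slack b - a·x for each constraint:
  C1: 36 − 30 = 6  (slack)
  C2: 35 − 35 = 0  (binding)
  C3: 55 − 55 = 0  (binding)
  C4: 66 − 55 = 11  (slack)

Optimal: a = 5, b = 10
Binding: C2, C3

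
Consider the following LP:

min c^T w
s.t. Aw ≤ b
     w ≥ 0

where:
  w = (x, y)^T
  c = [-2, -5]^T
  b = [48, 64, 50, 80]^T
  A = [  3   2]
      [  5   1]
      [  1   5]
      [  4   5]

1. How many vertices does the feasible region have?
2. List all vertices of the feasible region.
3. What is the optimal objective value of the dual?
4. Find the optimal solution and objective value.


1. 5
2. (0, 0), (12.8, 0), (11.43, 6.857), (10, 8), (0, 10)
3. -60
4. x = 10, y = 8, z = -60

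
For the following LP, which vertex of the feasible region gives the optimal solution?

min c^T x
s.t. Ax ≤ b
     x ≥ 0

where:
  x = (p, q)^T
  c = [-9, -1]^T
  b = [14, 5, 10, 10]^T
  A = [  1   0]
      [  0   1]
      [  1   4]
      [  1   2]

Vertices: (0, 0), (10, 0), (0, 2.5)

Evaluate the objective at each vertex of the feasible region:
  z(0, 0) = 0
  z(10, 0) = -90  ←
  z(0, 2.5) = -2.5
The minimum is at p = 10, q = 0.

(10, 0)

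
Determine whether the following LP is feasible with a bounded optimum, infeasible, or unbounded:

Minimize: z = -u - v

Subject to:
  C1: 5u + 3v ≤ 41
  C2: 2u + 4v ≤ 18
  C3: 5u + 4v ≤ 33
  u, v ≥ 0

Feasible with a bounded optimal solution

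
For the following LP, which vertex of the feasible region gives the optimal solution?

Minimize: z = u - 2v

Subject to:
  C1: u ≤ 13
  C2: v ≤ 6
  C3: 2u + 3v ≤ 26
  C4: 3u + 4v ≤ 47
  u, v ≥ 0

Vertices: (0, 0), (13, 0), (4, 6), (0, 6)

Evaluate the objective at each vertex of the feasible region:
  z(0, 0) = 0
  z(13, 0) = 13
  z(4, 6) = -8
  z(0, 6) = -12  ←
The minimum is at u = 0, v = 6.

(0, 6)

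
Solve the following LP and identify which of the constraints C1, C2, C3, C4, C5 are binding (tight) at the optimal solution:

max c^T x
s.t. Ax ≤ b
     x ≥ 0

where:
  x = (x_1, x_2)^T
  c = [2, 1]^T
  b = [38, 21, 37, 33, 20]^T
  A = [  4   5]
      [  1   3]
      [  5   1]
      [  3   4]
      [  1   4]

At x_1 = 7, x_2 = 2, compute slack b - a·x for each constraint:
  C1: 38 − 38 = 0  (binding)
  C2: 21 − 13 = 8  (slack)
  C3: 37 − 37 = 0  (binding)
  C4: 33 − 29 = 4  (slack)
  C5: 20 − 15 = 5  (slack)

Optimal: x_1 = 7, x_2 = 2
Binding: C1, C3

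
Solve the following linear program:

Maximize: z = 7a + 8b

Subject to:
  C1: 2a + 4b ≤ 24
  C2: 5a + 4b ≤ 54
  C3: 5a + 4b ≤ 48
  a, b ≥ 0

Evaluate the objective at each vertex of the feasible region:
  z(0, 0) = 0
  z(9.6, 0) = 67.2
  z(8, 2) = 72  ←
  z(0, 6) = 48
The maximum is at a = 8, b = 2.

a = 8, b = 2, z = 72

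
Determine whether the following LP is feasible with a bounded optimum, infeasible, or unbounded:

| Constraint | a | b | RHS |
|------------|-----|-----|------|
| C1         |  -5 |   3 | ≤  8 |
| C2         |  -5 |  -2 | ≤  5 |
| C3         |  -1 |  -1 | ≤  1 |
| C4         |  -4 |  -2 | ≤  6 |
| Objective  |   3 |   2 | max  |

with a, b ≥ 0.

Unbounded (objective can increase without bound)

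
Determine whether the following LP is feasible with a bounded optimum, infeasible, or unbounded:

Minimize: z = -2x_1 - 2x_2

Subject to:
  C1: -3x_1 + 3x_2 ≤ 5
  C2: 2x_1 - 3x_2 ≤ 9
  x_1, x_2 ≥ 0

Unbounded (objective can decrease without bound)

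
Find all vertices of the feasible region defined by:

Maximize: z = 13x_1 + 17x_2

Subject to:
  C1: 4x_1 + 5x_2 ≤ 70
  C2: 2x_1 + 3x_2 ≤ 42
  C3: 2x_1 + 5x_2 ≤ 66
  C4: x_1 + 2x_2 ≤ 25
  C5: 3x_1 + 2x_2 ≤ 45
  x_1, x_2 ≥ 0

(0, 0), (15, 0), (12.14, 4.286), (5, 10), (0, 12.5)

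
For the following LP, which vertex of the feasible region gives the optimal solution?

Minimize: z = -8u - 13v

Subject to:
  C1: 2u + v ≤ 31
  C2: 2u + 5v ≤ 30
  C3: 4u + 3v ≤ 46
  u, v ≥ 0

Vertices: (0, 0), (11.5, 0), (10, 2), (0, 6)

Evaluate the objective at each vertex of the feasible region:
  z(0, 0) = 0
  z(11.5, 0) = -92
  z(10, 2) = -106  ←
  z(0, 6) = -78
The minimum is at u = 10, v = 2.

(10, 2)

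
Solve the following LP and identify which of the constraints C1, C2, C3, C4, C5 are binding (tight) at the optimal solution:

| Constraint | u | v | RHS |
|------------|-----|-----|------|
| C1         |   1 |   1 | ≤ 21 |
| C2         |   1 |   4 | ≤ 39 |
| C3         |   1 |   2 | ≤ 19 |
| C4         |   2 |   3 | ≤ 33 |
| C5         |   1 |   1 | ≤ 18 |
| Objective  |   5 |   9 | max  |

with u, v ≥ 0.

At u = 9, v = 5, compute slack b - a·x for each constraint:
  C1: 21 − 14 = 7  (slack)
  C2: 39 − 29 = 10  (slack)
  C3: 19 − 19 = 0  (binding)
  C4: 33 − 33 = 0  (binding)
  C5: 18 − 14 = 4  (slack)

Optimal: u = 9, v = 5
Binding: C3, C4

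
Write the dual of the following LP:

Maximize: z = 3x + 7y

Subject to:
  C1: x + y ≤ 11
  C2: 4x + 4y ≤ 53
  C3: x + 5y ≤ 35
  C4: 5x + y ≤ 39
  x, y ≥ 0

Primal max cᵀx s.t. Ax ≤ b, x ≥ 0  →  Dual min bᵀy s.t. Aᵀy ≥ c, y ≥ 0.

Minimize: z = 11y1 + 53y2 + 35y3 + 39y4

Subject to:
  y1 + 4y2 + y3 + 5y4 ≥ 3
  y1 + 4y2 + 5y3 + y4 ≥ 7
  y1, y2, y3, y4 ≥ 0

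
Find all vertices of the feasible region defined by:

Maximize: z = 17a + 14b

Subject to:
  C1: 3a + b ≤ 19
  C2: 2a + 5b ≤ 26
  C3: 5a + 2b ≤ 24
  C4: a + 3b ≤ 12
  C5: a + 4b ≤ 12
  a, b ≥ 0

(0, 0), (4.8, 0), (4, 2), (0, 3)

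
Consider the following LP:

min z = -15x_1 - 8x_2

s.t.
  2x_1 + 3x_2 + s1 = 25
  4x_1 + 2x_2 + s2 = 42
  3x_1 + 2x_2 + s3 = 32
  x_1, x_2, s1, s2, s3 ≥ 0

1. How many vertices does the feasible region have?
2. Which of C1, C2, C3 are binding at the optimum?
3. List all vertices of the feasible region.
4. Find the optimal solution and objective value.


1. 5
2. C2, C3
3. (0, 0), (10.5, 0), (10, 1), (9.2, 2.2), (0, 8.333)
4. x_1 = 10, x_2 = 1, z = -158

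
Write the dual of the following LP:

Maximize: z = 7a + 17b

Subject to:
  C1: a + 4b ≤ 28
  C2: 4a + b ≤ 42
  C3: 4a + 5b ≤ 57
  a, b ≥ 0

Primal max cᵀx s.t. Ax ≤ b, x ≥ 0  →  Dual min bᵀy s.t. Aᵀy ≥ c, y ≥ 0.

Minimize: z = 28y1 + 42y2 + 57y3

Subject to:
  y1 + 4y2 + 4y3 ≥ 7
  4y1 + y2 + 5y3 ≥ 17
  y1, y2, y3 ≥ 0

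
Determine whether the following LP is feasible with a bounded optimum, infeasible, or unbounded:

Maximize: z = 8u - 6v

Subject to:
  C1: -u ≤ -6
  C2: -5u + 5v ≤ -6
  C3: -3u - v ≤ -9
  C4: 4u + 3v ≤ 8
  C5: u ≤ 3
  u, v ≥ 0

Infeasible (no feasible solution exists)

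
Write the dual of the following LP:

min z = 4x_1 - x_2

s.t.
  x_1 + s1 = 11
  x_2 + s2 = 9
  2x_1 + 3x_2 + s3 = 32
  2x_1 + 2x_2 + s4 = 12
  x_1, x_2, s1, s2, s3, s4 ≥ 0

Primal min cᵀx s.t. Ax ≤ b, x ≥ 0  →  Dual max −bᵀy s.t. Aᵀy ≥ −c, y ≥ 0.

Maximize: z = -11y1 - 9y2 - 32y3 - 12y4

Subject to:
  y1 + 2y3 + 2y4 ≥ -4
  y2 + 3y3 + 2y4 ≥ 1
  y1, y2, y3, y4 ≥ 0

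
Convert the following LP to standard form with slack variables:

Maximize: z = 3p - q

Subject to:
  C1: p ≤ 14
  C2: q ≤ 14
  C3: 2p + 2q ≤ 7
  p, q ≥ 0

max z = 3p - q

s.t.
  p + s1 = 14
  q + s2 = 14
  2p + 2q + s3 = 7
  p, q, s1, s2, s3 ≥ 0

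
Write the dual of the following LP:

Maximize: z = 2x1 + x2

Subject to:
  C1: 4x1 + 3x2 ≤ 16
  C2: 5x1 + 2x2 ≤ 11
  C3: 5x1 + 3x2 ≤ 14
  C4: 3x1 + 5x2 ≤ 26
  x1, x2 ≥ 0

Primal max cᵀx s.t. Ax ≤ b, x ≥ 0  →  Dual min bᵀy s.t. Aᵀy ≥ c, y ≥ 0.

Minimize: z = 16y1 + 11y2 + 14y3 + 26y4

Subject to:
  4y1 + 5y2 + 5y3 + 3y4 ≥ 2
  3y1 + 2y2 + 3y3 + 5y4 ≥ 1
  y1, y2, y3, y4 ≥ 0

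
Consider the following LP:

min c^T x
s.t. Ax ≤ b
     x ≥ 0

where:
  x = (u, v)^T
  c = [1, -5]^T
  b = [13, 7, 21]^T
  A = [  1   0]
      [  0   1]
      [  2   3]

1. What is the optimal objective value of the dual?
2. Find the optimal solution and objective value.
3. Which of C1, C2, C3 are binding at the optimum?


1. -35
2. u = 0, v = 7, z = -35
3. C2, C3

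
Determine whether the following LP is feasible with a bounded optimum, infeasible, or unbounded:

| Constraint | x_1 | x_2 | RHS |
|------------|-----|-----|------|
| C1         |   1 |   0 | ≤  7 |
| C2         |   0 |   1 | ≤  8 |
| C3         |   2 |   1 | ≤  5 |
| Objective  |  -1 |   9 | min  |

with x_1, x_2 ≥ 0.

Feasible with a bounded optimal solution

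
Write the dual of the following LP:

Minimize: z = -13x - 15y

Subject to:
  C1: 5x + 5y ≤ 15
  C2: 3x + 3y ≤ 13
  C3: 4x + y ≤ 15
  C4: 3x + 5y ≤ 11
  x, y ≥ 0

Primal min cᵀx s.t. Ax ≤ b, x ≥ 0  →  Dual max −bᵀy s.t. Aᵀy ≥ −c, y ≥ 0.

Maximize: z = -15y1 - 13y2 - 15y3 - 11y4

Subject to:
  5y1 + 3y2 + 4y3 + 3y4 ≥ 13
  5y1 + 3y2 + y3 + 5y4 ≥ 15
  y1, y2, y3, y4 ≥ 0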